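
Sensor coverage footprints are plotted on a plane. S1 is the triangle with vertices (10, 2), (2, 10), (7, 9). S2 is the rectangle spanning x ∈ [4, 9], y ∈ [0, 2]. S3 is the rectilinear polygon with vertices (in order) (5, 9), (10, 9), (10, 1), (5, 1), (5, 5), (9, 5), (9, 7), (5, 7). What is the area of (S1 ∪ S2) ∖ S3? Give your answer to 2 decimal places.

14.57

|S1 ∪ S2| = 26.
|(S1 ∪ S2) ∩ S3| = 11.4286.
|(S1 ∪ S2) ∖ S3| = 26 − 11.4286 = 14.57.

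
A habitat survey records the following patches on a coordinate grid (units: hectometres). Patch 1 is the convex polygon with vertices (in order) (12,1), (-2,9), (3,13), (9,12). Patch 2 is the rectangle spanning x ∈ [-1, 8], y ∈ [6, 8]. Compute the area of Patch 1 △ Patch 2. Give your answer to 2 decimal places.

71.50

|Patch 1| = 79.5, |Patch 2| = 18, |Patch 1∩Patch 2| = 13.
|Patch 1 △ Patch 2| = |Patch 1| + |Patch 2| − 2·|Patch 1∩Patch 2| = 79.5 + 18 − 26 = 71.50.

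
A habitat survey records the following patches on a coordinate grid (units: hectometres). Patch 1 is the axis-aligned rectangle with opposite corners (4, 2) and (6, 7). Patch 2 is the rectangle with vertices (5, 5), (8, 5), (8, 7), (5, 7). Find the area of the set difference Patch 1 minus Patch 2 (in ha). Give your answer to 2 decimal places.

8.00

|Patch 1∩Patch 2|: x∈[5,6], y∈[5,7] → 1·2 = 2.
|Patch 1| = 10.
|Patch 1 ∖ Patch 2| = |Patch 1| − |Patch 1∩Patch 2| = 10 − 2 = 8.00.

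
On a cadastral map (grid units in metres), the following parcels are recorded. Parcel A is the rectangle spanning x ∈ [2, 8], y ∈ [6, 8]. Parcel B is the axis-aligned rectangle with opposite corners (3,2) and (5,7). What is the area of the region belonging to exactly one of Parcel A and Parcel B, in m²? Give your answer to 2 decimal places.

|Parcel A∩Parcel B|: x∈[3,5], y∈[6,7] → 2·1 = 2.
|Parcel A △ Parcel B| = |Parcel A| + |Parcel B| − 2·|Parcel A∩Parcel B| = 12 + 10 − 4 = 18.00.

18.00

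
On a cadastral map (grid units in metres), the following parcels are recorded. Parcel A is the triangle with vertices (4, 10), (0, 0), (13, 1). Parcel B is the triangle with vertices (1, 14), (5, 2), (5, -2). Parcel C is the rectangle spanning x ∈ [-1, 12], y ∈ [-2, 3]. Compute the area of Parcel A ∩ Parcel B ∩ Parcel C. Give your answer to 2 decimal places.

The intersection is the polygon with vertices (5,2), (5,0.385), (4.415,0.34), (3.75,3), (4.667,3).
By the shoelace formula its area is 2.26.

2.26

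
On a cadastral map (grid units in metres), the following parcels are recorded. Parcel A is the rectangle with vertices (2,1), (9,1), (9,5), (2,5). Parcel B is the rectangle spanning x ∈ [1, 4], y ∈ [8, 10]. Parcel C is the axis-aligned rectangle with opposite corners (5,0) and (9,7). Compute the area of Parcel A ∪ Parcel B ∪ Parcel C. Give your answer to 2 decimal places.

46.00

By inclusion–exclusion:
Individual areas: |Parcel A| = 28, |Parcel B| = 6, |Parcel C| = 28.
|Parcel A∩Parcel B| = 0 (no overlap).
|Parcel A∩Parcel C|: x∈[5,9], y∈[1,5] → 4·4 = 16.
|Parcel B∩Parcel C| = 0 (no overlap).
|Parcel A∩Parcel B∩Parcel C| = 0.
|Parcel A ∪ Parcel B ∪ Parcel C| = 62 − 16 + 0 = 46.00.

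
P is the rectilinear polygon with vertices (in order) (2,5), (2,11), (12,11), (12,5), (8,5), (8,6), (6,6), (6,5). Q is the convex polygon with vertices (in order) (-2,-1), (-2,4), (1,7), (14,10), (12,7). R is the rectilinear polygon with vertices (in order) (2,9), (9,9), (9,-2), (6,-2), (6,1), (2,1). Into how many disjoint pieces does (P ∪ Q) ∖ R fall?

(P ∪ Q) ∖ R splits into 2 disjoint pieces (area 34.5385, area 23.044).

2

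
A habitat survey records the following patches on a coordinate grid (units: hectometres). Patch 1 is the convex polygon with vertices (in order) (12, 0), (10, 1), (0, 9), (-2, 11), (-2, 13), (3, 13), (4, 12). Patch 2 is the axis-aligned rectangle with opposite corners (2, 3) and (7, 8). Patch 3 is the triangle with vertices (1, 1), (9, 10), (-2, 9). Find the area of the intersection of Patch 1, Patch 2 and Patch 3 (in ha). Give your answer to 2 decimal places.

The intersection is the polygon with vertices (2,8), (6.667,8), (6.905,7.643), (4.74,5.208), (2,7.4).
By the shoelace formula its area is 8.01.

8.01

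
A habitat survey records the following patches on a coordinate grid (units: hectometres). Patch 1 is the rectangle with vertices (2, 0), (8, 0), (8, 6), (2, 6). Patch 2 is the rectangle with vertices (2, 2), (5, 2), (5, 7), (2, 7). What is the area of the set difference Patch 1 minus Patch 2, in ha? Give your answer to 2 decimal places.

|Patch 1∩Patch 2|: x∈[2,5], y∈[2,6] → 3·4 = 12.
|Patch 1| = 36.
|Patch 1 ∖ Patch 2| = |Patch 1| − |Patch 1∩Patch 2| = 36 − 12 = 24.00.

24.00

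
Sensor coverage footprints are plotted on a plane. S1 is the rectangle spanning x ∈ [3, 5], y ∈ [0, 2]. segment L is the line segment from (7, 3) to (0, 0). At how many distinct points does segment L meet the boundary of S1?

2

The segment meets the boundary at (3,1.286), (4.667,2).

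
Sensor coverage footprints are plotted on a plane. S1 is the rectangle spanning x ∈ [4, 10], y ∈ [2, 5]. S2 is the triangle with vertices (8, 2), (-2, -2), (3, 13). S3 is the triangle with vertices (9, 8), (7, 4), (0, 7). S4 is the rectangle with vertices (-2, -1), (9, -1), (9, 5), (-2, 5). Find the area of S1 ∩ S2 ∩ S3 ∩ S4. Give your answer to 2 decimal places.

1.03

The intersection is the polygon with vertices (7.048,4.095), (7,4), (4.667,5), (6.636,5).
By the shoelace formula its area is 1.03.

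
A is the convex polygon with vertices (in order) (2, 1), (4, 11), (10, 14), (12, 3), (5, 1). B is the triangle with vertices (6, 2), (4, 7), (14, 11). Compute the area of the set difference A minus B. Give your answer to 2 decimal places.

|A| = 87, |A∩B| = 25.6521.
|A ∖ B| = |A| − |A∩B| = 87 − 25.6521 = 61.35.

61.35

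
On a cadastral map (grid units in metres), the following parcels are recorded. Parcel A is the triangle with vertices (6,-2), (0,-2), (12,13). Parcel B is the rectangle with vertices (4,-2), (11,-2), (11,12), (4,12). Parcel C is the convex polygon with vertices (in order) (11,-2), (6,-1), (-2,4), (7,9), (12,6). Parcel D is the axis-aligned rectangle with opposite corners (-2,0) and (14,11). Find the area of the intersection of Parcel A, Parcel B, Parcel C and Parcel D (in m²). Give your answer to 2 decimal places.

The intersection is the polygon with vertices (8.216,8.27), (9.742,7.355), (6.8,0), (4.4,0), (4,0.25), (4,3).
By the shoelace formula its area is 24.81.

24.81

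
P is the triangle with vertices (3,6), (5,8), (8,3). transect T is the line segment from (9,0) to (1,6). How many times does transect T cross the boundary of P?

The segment lies entirely outside P and never meets its boundary.

0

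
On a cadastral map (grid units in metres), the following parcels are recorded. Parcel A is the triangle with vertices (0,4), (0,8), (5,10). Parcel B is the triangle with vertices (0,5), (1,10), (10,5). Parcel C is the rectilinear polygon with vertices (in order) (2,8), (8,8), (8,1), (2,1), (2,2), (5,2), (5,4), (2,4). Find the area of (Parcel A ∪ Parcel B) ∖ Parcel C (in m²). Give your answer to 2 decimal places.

12.78

|Parcel A ∪ Parcel B| = 27.5724.
|(Parcel A ∪ Parcel B) ∩ Parcel C| = 14.7889.
|(Parcel A ∪ Parcel B) ∖ Parcel C| = 27.5724 − 14.7889 = 12.78.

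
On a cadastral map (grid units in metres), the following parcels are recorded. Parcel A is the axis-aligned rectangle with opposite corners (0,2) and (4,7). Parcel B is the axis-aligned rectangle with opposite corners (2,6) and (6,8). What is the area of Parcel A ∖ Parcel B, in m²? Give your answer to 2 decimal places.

18.00

|Parcel A∩Parcel B|: x∈[2,4], y∈[6,7] → 2·1 = 2.
|Parcel A| = 20.
|Parcel A ∖ Parcel B| = |Parcel A| − |Parcel A∩Parcel B| = 20 − 2 = 18.00.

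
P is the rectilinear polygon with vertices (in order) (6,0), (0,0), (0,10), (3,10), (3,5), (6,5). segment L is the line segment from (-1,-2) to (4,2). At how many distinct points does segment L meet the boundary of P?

1

The segment meets the boundary at (1.5,0).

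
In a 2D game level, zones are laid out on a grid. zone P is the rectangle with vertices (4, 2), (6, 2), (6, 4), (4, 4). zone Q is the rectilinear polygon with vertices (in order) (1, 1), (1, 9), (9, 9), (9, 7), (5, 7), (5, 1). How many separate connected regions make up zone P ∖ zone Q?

1

zone P ∖ zone Q is a single connected region.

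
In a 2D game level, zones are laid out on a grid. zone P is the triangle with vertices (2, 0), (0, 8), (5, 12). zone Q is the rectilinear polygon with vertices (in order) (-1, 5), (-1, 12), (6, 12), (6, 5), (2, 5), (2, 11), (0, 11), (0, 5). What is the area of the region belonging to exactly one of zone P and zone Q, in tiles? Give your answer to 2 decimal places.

|zone P| = 24, |zone Q| = 37, |zone P∩zone Q| = 11.275.
|zone P △ zone Q| = |zone P| + |zone Q| − 2·|zone P∩zone Q| = 24 + 37 − 22.55 = 38.45.

38.45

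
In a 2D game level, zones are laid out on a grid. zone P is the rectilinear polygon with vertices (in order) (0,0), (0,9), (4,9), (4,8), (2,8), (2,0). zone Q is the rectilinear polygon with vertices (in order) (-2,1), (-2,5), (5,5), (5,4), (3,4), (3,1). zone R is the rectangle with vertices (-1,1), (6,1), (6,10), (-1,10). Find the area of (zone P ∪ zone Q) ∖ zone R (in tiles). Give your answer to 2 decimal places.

|zone P ∪ zone Q| = 34.
|(zone P ∪ zone Q) ∩ zone R| = 28.
|(zone P ∪ zone Q) ∖ zone R| = 34 − 28 = 6.00.

6.00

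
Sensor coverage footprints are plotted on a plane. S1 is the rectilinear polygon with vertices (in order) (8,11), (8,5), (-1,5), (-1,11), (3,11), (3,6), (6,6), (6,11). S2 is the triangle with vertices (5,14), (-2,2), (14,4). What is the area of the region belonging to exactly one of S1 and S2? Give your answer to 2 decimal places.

|S1| = 39, |S2| = 89, |S1∩S2| = 24.0036.
|S1 △ S2| = |S1| + |S2| − 2·|S1∩S2| = 39 + 89 − 48.0071 = 79.99.

79.99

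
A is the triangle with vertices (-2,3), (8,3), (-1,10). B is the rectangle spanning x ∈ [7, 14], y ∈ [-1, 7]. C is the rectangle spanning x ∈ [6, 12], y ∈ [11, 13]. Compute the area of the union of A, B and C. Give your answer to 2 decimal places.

By inclusion–exclusion:
Individual areas: |A| = 35, |B| = 56, |C| = 12.
|A∩B| = 0.3889.
|A∩C| = 0.
|B∩C| = 0 (no overlap).
|A∩B∩C| = 0.
|A ∪ B ∪ C| = 103 − 0.3889 + 0 = 102.61.

102.61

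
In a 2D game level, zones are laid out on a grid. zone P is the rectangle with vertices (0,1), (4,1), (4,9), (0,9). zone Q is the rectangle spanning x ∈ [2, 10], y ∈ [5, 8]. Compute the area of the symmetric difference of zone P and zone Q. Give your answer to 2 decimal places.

44.00

|zone P∩zone Q|: x∈[2,4], y∈[5,8] → 2·3 = 6.
|zone P △ zone Q| = |zone P| + |zone Q| − 2·|zone P∩zone Q| = 32 + 24 − 12 = 44.00.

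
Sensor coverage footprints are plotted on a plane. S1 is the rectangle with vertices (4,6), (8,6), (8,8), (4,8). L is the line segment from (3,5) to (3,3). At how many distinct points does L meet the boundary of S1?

The segment lies entirely outside S1 and never meets its boundary.

0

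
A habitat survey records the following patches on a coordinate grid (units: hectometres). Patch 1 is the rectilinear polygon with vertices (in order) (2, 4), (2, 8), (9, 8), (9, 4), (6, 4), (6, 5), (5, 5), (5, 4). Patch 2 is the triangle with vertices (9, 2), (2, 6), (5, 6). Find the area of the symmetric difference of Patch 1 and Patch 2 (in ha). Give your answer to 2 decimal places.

25.86

|Patch 1| = 27, |Patch 2| = 6, |Patch 1∩Patch 2| = 3.5714.
|Patch 1 △ Patch 2| = |Patch 1| + |Patch 2| − 2·|Patch 1∩Patch 2| = 27 + 6 − 7.1429 = 25.86.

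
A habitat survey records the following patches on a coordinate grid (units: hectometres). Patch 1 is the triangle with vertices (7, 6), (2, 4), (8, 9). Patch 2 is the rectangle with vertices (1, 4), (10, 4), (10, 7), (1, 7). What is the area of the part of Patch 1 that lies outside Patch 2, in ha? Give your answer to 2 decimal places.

1.73

|Patch 1| = 6.5, |Patch 1∩Patch 2| = 4.7667.
|Patch 1 ∖ Patch 2| = |Patch 1| − |Patch 1∩Patch 2| = 6.5 − 4.7667 = 1.73.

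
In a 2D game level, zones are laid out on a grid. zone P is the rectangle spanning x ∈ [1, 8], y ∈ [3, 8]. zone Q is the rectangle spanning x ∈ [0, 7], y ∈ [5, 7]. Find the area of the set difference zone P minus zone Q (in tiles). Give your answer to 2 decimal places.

23.00

|zone P∩zone Q|: x∈[1,7], y∈[5,7] → 6·2 = 12.
|zone P| = 35.
|zone P ∖ zone Q| = |zone P| − |zone P∩zone Q| = 35 − 12 = 23.00.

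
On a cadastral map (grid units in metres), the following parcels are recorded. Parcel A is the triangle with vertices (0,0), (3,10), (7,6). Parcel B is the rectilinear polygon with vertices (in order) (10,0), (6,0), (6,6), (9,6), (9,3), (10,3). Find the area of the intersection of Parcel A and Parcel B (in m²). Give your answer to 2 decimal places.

0.43

The intersection is the polygon with vertices (6,5.143), (6,6), (7,6).
By the shoelace formula its area is 0.43.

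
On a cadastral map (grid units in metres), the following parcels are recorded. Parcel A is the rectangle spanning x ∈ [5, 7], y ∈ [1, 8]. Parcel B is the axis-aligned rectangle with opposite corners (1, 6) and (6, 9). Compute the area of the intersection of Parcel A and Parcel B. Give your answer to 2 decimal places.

|Parcel A∩Parcel B|: x∈[5,6], y∈[6,8] → 1·2 = 2.

2.00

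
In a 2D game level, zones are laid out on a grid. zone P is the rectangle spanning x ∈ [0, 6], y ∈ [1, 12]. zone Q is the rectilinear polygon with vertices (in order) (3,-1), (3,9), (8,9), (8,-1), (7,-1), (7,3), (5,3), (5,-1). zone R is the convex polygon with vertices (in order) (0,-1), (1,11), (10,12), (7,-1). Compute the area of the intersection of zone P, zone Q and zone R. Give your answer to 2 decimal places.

The intersection is the polygon with vertices (5,3), (5,1), (3,1), (3,9), (6,9), (6,3).
By the shoelace formula its area is 22.00.

22.00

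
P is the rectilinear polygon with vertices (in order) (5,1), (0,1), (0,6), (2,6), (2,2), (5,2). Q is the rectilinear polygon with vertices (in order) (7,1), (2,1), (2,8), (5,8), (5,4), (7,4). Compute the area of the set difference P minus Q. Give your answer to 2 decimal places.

|P| = 13, |P∩Q| = 3.
|P ∖ Q| = |P| − |P∩Q| = 13 − 3 = 10.00.

10.00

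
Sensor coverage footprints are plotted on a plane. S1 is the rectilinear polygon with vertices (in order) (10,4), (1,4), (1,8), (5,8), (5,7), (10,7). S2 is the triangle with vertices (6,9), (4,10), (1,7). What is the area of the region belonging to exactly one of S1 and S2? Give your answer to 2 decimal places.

34.00

|S1| = 31, |S2| = 4.5, |S1∩S2| = 0.75.
|S1 △ S2| = |S1| + |S2| − 2·|S1∩S2| = 31 + 4.5 − 1.5 = 34.00.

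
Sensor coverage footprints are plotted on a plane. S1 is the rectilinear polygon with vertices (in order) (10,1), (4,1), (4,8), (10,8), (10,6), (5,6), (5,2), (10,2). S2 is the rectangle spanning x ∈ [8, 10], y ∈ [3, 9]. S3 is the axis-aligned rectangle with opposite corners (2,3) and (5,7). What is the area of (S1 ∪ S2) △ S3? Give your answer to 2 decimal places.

34.00

|S1 ∪ S2| = 30.
|(S1 ∪ S2) ∩ S3| = 4.
|(S1 ∪ S2) △ S3| = 30 + 12 − 8 = 34.00.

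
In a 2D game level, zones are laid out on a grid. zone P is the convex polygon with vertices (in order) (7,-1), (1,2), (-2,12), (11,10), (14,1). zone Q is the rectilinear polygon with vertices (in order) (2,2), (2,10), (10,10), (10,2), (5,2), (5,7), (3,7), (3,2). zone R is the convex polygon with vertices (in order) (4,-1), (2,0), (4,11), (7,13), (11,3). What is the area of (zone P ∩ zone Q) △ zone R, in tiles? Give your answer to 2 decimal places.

44.47

|zone P ∩ zone Q| = 54.
|(zone P ∩ zone Q) ∩ zone R| = 41.2666.
|(zone P ∩ zone Q) △ zone R| = 54 + 73 − 82.5331 = 44.47.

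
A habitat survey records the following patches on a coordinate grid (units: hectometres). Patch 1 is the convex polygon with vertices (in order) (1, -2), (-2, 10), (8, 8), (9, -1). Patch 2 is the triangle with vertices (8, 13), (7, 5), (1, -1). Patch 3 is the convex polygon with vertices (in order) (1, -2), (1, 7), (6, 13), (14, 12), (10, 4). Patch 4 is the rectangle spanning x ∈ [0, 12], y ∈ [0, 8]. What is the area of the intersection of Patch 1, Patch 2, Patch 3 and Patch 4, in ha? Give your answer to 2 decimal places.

The intersection is the polygon with vertices (2,0), (1.5,0), (5.5,8), (7.375,8), (7,5).
By the shoelace formula its area is 16.06.

16.06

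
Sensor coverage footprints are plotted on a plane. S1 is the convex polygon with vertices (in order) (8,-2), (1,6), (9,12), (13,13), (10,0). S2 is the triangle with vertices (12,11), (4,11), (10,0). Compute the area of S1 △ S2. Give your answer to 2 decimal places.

53.66

|S1| = 90.5, |S2| = 44, |S1∩S2| = 40.422.
|S1 △ S2| = |S1| + |S2| − 2·|S1∩S2| = 90.5 + 44 − 80.8441 = 53.66.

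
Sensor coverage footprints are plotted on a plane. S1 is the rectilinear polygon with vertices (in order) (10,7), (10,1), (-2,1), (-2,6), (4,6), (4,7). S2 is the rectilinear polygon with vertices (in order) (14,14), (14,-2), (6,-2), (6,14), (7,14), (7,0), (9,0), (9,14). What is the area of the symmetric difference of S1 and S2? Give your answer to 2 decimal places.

|S1| = 66, |S2| = 100, |S1∩S2| = 12.
|S1 △ S2| = |S1| + |S2| − 2·|S1∩S2| = 66 + 100 − 24 = 142.00.

142.00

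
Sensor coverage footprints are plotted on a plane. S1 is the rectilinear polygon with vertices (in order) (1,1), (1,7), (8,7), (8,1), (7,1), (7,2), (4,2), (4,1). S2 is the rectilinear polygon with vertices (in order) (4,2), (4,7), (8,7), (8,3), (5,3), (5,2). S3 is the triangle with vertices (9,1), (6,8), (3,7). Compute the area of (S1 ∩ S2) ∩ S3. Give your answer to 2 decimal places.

8.62

The region (S1 ∩ S2) ∩ S3 is the polygon with vertices (8,3), (7,3), (4,6), (4,7), (6.429,7), (8,3.333).
By the shoelace formula its area is 8.62.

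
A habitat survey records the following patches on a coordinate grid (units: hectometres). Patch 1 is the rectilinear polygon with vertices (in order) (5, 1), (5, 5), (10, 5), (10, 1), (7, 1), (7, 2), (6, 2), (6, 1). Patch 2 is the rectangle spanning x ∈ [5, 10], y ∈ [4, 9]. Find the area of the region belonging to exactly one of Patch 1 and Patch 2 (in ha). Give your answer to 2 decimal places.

|Patch 1| = 19, |Patch 2| = 25, |Patch 1∩Patch 2| = 5.
|Patch 1 △ Patch 2| = |Patch 1| + |Patch 2| − 2·|Patch 1∩Patch 2| = 19 + 25 − 10 = 34.00.

34.00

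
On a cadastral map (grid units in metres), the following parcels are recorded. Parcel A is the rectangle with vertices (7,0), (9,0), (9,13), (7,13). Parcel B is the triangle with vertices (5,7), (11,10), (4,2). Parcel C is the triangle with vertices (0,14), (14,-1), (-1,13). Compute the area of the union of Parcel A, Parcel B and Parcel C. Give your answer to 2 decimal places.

By inclusion–exclusion:
Individual areas: |Parcel A| = 26, |Parcel B| = 13.5, |Parcel C| = 14.5.
|Parcel A∩Parcel B| = 3.8571.
|Parcel A∩Parcel C| = 1.6571.
|Parcel B∩Parcel C| = 1.6631.
|Parcel A∩Parcel B∩Parcel C| = 0.2566.
|Parcel A ∪ Parcel B ∪ Parcel C| = 54 − 7.1774 + 0.2566 = 47.08.

47.08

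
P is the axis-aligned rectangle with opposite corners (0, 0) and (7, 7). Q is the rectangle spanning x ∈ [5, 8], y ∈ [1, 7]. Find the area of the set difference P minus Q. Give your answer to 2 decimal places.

37.00

|P∩Q|: x∈[5,7], y∈[1,7] → 2·6 = 12.
|P| = 49.
|P ∖ Q| = |P| − |P∩Q| = 49 − 12 = 37.00.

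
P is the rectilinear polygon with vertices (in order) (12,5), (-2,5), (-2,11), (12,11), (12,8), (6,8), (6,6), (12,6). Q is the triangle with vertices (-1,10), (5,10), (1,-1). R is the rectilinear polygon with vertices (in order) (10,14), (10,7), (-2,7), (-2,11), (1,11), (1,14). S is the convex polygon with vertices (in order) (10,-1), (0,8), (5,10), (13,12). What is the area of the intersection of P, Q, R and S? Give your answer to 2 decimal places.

The intersection is the polygon with vertices (3.909,7), (1.111,7), (0,8), (5,10).
By the shoelace formula its area is 7.81.

7.81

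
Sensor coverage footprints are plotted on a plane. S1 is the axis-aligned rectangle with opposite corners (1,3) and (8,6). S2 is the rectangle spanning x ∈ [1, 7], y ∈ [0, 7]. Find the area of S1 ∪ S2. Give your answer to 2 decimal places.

45.00

By inclusion–exclusion:
Individual areas: |S1| = 21, |S2| = 42.
|S1∩S2|: x∈[1,7], y∈[3,6] → 6·3 = 18.
|S1 ∪ S2| = 63 − 18 = 45.00.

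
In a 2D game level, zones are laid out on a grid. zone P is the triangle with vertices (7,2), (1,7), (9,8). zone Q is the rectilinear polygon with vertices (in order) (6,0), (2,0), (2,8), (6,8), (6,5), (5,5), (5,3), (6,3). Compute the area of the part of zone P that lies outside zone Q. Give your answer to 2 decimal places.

13.23

|zone P| = 23, |zone P∩zone Q| = 9.7667.
|zone P ∖ zone Q| = |zone P| − |zone P∩zone Q| = 23 − 9.7667 = 13.23.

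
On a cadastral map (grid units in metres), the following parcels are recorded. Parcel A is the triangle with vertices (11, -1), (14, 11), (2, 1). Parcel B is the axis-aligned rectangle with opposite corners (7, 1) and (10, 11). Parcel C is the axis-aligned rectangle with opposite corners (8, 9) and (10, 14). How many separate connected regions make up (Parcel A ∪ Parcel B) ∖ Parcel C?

(Parcel A ∪ Parcel B) ∖ Parcel C is a single connected region.

1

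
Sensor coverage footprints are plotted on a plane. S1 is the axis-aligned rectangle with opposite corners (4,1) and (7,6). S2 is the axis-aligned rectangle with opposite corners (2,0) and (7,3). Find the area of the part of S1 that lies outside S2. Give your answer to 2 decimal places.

|S1∩S2|: x∈[4,7], y∈[1,3] → 3·2 = 6.
|S1| = 15.
|S1 ∖ S2| = |S1| − |S1∩S2| = 15 − 6 = 9.00.

9.00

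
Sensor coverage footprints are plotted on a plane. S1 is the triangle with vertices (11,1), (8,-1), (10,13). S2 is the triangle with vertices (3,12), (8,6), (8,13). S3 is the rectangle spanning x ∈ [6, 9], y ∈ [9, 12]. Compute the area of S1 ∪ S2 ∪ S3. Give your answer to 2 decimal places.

39.50

By inclusion–exclusion:
Individual areas: |S1| = 19, |S2| = 17.5, |S3| = 9.
|S1∩S2| = 0.
|S1∩S3| = 0.
|S2∩S3| = 6.
|S1∩S2∩S3| = 0.
|S1 ∪ S2 ∪ S3| = 45.5 − 6 + 0 = 39.50.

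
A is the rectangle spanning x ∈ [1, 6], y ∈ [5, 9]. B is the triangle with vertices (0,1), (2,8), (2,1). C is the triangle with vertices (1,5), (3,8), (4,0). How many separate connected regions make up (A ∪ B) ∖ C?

(A ∪ B) ∖ C splits into 2 disjoint pieces (area 16.4375, area 4.8925).

2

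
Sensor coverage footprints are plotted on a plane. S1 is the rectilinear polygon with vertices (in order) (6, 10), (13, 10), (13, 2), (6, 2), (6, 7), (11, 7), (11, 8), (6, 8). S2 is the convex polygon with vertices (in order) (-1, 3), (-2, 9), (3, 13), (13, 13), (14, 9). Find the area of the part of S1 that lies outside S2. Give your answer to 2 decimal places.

|S1| = 51, |S1∩S2| = 15.4.
|S1 ∖ S2| = |S1| − |S1∩S2| = 51 − 15.4 = 35.60.

35.60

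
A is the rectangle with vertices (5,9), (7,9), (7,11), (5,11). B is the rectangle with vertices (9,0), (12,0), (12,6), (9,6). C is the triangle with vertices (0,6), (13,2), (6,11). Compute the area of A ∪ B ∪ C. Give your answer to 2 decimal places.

By inclusion–exclusion:
Individual areas: |A| = 4, |B| = 18, |C| = 44.5.
|A∩B| = 0 (no overlap).
|A∩C| = 2.9405.
|B∩C| = 6.8272.
|A∩B∩C| = 0.
|A ∪ B ∪ C| = 66.5 − 9.7677 + 0 = 56.73.

56.73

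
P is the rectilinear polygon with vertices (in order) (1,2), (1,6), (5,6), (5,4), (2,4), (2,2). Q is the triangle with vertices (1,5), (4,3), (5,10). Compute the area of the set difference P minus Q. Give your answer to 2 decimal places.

4.58

|P| = 10, |P∩Q| = 5.4214.
|P ∖ Q| = |P| − |P∩Q| = 10 − 5.4214 = 4.58.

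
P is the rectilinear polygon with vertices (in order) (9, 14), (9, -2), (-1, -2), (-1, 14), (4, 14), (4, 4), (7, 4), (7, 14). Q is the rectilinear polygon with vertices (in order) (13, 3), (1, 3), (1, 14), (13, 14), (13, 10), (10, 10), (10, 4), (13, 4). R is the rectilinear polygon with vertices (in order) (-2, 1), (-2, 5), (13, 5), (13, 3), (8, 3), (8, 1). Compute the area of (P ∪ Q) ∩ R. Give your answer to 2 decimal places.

43.00

|P ∪ Q| = 186.
|(P ∪ Q) ∩ R| = 43.00.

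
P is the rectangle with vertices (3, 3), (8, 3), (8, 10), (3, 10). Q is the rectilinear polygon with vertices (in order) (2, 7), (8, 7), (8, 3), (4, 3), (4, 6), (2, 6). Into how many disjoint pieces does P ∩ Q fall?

P ∩ Q is a single connected region.

1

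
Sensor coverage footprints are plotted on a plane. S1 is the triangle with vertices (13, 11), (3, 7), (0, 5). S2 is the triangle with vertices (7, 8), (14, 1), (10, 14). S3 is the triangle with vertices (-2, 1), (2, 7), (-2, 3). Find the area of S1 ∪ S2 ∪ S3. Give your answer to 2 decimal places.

By inclusion–exclusion:
Individual areas: |S1| = 4, |S2| = 31.5, |S3| = 4.
|S1∩S2| = 0.909.
|S1∩S3| = 0.1185.
|S2∩S3| = 0.
|S1∩S2∩S3| = 0.
|S1 ∪ S2 ∪ S3| = 39.5 − 1.0275 + 0 = 38.47.

38.47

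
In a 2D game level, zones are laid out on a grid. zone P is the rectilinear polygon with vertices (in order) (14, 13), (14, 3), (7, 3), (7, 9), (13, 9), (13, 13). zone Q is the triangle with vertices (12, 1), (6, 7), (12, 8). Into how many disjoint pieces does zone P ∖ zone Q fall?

2

zone P ∖ zone Q splits into 2 disjoint pieces (area 23.0833, area 4.5).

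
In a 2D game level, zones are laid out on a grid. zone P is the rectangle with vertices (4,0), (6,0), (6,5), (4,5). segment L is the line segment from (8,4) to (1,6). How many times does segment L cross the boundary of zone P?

The segment meets the boundary at (4.5,5), (6,4.571).

2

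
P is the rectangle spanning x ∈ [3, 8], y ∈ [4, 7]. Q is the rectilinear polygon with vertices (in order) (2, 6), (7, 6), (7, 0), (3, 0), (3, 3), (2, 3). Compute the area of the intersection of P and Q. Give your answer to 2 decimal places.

The intersection is the polygon with vertices (3,4), (3,6), (7,6), (7,4).
By the shoelace formula its area is 8.00.

8.00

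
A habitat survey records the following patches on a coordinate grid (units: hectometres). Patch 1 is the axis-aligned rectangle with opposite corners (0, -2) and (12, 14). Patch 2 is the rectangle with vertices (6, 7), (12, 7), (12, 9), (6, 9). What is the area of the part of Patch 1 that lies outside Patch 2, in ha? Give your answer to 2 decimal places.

|Patch 1∩Patch 2|: x∈[6,12], y∈[7,9] → 6·2 = 12.
|Patch 1| = 192.
|Patch 1 ∖ Patch 2| = |Patch 1| − |Patch 1∩Patch 2| = 192 − 12 = 180.00.

180.00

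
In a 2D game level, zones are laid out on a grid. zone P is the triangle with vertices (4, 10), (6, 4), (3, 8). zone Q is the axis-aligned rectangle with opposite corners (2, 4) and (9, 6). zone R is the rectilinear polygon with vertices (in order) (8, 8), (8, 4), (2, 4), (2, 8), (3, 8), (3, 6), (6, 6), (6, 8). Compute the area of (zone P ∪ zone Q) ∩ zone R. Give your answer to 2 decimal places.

|zone P ∪ zone Q| = 18.1667.
|(zone P ∪ zone Q) ∩ zone R| = 12.00.

12.00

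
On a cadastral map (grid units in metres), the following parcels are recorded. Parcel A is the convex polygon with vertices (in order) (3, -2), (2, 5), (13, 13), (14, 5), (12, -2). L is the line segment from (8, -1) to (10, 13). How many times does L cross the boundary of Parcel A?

The segment meets the boundary at (9.652,10.565).

1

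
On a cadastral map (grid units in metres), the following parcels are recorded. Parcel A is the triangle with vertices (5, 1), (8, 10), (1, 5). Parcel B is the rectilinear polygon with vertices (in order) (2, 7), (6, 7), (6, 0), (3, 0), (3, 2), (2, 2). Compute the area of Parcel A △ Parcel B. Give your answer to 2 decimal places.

|Parcel A| = 24, |Parcel B| = 26, |Parcel A∩Parcel B| = 16.8429.
|Parcel A △ Parcel B| = |Parcel A| + |Parcel B| − 2·|Parcel A∩Parcel B| = 24 + 26 − 33.6857 = 16.31.

16.31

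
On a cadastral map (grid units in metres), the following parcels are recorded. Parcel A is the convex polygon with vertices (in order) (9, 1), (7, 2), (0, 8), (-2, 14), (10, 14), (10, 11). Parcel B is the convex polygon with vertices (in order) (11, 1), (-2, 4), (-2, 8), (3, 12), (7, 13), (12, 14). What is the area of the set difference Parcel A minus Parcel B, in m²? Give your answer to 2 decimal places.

|Parcel A| = 102, |Parcel A∩Parcel B| = 78.2308.
|Parcel A ∖ Parcel B| = |Parcel A| − |Parcel A∩Parcel B| = 102 − 78.2308 = 23.77.

23.77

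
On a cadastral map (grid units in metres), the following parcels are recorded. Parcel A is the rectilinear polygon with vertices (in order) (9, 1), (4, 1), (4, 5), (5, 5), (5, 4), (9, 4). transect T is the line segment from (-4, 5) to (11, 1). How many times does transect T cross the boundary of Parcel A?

2

The segment meets the boundary at (9,1.533), (4,2.867).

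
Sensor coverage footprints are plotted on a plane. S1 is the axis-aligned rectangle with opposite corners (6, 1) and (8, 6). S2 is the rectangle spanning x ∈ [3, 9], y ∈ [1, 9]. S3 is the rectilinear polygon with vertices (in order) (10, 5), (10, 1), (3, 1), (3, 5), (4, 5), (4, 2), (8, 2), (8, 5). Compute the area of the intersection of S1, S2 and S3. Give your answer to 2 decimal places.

2.00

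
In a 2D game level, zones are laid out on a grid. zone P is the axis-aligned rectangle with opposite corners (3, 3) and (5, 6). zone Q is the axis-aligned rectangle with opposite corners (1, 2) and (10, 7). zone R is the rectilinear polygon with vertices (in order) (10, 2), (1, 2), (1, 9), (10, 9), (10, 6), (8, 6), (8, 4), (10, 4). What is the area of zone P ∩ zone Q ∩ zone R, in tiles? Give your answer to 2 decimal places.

The intersection is the polygon with vertices (3,6), (5,6), (5,3), (3,3).
By the shoelace formula its area is 6.00.

6.00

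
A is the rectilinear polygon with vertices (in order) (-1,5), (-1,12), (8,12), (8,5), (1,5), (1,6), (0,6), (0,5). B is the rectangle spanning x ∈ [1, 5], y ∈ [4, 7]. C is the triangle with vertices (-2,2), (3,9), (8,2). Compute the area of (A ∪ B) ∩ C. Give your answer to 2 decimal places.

14.93

The region (A ∪ B) ∩ C is the polygon with vertices (5,5), (5,4), (1,4), (1,5), (1,6), (0.857,6), (3,9), (5.857,5).
By the shoelace formula its area is 14.93.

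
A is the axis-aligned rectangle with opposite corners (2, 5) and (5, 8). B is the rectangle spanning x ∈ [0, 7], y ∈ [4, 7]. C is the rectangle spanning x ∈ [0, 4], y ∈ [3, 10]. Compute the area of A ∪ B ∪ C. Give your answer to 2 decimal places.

38.00

By inclusion–exclusion:
Individual areas: |A| = 9, |B| = 21, |C| = 28.
|A∩B|: x∈[2,5], y∈[5,7] → 3·2 = 6.
|A∩C|: x∈[2,4], y∈[5,8] → 2·3 = 6.
|B∩C|: x∈[0,4], y∈[4,7] → 4·3 = 12.
|A∩B∩C| = 4.
|A ∪ B ∪ C| = 58 − 24 + 4 = 38.00.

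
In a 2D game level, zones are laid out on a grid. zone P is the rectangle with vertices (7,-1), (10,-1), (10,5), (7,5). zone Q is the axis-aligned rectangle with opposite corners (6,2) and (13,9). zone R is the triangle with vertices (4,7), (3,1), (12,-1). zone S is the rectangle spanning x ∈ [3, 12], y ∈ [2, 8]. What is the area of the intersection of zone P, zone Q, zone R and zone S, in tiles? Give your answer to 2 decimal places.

2.00

The intersection is the polygon with vertices (7,4), (9,2), (7,2).
By the shoelace formula its area is 2.00.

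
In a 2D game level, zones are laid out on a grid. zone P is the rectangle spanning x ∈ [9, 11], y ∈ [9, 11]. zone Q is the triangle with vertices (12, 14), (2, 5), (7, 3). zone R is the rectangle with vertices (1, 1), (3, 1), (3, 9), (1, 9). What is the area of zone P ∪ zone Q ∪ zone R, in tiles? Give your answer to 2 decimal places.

By inclusion–exclusion:
Individual areas: |zone P| = 4, |zone Q| = 32.5, |zone R| = 16.
|zone P∩zone Q| = 2.3636.
|zone P∩zone R| = 0 (no overlap).
|zone Q∩zone R| = 0.65.
|zone P∩zone Q∩zone R| = 0.
|zone P ∪ zone Q ∪ zone R| = 52.5 − 3.0136 + 0 = 49.49.

49.49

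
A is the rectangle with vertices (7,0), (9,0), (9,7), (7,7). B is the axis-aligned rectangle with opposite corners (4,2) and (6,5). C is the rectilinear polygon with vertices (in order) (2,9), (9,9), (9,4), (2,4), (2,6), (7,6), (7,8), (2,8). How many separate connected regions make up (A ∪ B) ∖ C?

2

(A ∪ B) ∖ C splits into 2 disjoint pieces (area 8, area 4).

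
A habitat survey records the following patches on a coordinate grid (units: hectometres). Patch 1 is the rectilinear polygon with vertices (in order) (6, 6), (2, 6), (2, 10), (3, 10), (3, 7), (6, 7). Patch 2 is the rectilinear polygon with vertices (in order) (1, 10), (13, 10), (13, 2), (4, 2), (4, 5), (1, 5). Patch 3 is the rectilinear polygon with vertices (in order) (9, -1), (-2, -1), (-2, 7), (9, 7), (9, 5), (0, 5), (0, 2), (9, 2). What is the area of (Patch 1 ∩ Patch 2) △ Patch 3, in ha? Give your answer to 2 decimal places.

60.00

|Patch 1 ∩ Patch 2| = 7.
|(Patch 1 ∩ Patch 2) ∩ Patch 3| = 4.
|(Patch 1 ∩ Patch 2) △ Patch 3| = 7 + 61 − 8 = 60.00.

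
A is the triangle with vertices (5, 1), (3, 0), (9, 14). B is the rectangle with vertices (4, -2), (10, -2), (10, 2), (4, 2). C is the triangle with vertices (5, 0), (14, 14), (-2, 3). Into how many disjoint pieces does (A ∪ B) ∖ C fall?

3

(A ∪ B) ∖ C splits into 3 disjoint pieces (area 0.2626, area 1.2842, area 20.9286).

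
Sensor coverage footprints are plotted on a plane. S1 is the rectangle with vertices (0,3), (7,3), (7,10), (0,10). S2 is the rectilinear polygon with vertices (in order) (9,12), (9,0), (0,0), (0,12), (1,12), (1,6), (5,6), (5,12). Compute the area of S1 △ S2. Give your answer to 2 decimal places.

67.00

|S1| = 49, |S2| = 84, |S1∩S2| = 33.
|S1 △ S2| = |S1| + |S2| − 2·|S1∩S2| = 49 + 84 − 66 = 67.00.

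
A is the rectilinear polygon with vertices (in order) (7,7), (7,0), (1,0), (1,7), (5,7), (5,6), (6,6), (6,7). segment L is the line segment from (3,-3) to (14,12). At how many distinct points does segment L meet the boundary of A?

2

The segment meets the boundary at (5.2,0), (7,2.455).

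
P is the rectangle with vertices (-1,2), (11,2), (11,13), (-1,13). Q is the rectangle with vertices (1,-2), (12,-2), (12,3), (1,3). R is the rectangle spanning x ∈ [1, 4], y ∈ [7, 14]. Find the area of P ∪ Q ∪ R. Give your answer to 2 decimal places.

180.00

By inclusion–exclusion:
Individual areas: |P| = 132, |Q| = 55, |R| = 21.
|P∩Q|: x∈[1,11], y∈[2,3] → 10·1 = 10.
|P∩R|: x∈[1,4], y∈[7,13] → 3·6 = 18.
|Q∩R| = 0 (no overlap).
|P∩Q∩R| = 0.
|P ∪ Q ∪ R| = 208 − 28 + 0 = 180.00.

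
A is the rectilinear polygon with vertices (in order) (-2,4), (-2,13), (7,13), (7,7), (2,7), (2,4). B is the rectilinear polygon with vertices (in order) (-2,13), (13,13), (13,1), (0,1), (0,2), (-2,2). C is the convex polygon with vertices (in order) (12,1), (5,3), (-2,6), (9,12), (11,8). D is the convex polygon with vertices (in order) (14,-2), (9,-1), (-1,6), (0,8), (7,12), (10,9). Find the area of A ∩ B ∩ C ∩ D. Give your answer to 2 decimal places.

19.59

The intersection is the polygon with vertices (2,7), (2,4.286), (0.579,4.895), (-1,6), (-0.625,6.75), (7,10.909), (7,7).
By the shoelace formula its area is 19.59.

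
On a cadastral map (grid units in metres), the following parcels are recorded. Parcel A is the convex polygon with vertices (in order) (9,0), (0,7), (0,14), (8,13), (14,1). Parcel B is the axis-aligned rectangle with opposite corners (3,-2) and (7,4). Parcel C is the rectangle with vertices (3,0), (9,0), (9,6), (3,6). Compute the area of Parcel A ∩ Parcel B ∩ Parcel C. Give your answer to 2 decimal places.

3.84

The intersection is the polygon with vertices (7,4), (7,1.556), (3.857,4).
By the shoelace formula its area is 3.84.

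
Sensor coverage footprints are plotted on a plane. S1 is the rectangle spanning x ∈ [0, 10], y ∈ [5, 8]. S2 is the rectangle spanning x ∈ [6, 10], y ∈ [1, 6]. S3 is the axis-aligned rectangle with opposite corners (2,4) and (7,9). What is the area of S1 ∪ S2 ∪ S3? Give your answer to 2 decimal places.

By inclusion–exclusion:
Individual areas: |S1| = 30, |S2| = 20, |S3| = 25.
|S1∩S2|: x∈[6,10], y∈[5,6] → 4·1 = 4.
|S1∩S3|: x∈[2,7], y∈[5,8] → 5·3 = 15.
|S2∩S3|: x∈[6,7], y∈[4,6] → 1·2 = 2.
|S1∩S2∩S3| = 1.
|S1 ∪ S2 ∪ S3| = 75 − 21 + 1 = 55.00.

55.00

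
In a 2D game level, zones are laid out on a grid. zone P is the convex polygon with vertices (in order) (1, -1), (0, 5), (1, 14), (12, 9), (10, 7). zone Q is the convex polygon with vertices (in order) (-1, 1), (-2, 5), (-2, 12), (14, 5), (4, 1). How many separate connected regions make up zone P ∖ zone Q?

zone P ∖ zone Q splits into 2 disjoint pieces (area 2.5833, area 32.589).

2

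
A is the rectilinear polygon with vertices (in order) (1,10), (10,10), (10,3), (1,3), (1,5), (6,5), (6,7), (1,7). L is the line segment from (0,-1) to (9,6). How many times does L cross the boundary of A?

1

The segment meets the boundary at (5.143,3).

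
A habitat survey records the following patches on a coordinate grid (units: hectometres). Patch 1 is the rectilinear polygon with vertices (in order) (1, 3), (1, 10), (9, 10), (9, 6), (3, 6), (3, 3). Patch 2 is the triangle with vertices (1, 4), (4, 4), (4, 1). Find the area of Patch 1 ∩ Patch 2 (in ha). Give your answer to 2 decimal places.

1.50

The intersection is the polygon with vertices (3,3), (2,3), (1,4), (3,4).
By the shoelace formula its area is 1.50.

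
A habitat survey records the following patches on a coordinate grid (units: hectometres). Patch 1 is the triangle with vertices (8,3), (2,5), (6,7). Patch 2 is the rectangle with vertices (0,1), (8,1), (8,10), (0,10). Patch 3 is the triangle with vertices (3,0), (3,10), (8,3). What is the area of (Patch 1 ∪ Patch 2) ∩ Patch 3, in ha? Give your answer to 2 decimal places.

24.17

The region (Patch 1 ∪ Patch 2) ∩ Patch 3 is the polygon with vertices (3,1), (3,10), (8,3), (4.667,1).
By the shoelace formula its area is 24.17.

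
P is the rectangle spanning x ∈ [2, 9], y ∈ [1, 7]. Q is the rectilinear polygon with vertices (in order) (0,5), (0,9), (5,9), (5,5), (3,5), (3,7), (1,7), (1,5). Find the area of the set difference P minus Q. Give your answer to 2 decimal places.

38.00

|P| = 42, |P∩Q| = 4.
|P ∖ Q| = |P| − |P∩Q| = 42 − 4 = 38.00.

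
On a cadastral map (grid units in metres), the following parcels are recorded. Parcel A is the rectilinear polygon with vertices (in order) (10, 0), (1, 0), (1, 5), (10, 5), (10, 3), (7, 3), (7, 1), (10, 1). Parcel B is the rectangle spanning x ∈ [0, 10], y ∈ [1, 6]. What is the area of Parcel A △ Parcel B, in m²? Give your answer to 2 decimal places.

|Parcel A| = 39, |Parcel B| = 50, |Parcel A∩Parcel B| = 30.
|Parcel A △ Parcel B| = |Parcel A| + |Parcel B| − 2·|Parcel A∩Parcel B| = 39 + 50 − 60 = 29.00.

29.00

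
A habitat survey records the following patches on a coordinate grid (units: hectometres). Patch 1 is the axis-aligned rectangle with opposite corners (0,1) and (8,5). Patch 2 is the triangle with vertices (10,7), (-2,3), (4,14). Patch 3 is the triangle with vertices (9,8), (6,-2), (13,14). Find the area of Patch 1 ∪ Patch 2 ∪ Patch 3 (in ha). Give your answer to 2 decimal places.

By inclusion–exclusion:
Individual areas: |Patch 1| = 32, |Patch 2| = 54, |Patch 3| = 11.
|Patch 1∩Patch 2| = 2.6667.
|Patch 1∩Patch 3| = 1.4765.
|Patch 2∩Patch 3| = 1.0388.
|Patch 1∩Patch 2∩Patch 3| = 0.
|Patch 1 ∪ Patch 2 ∪ Patch 3| = 97 − 5.182 + 0 = 91.82.

91.82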